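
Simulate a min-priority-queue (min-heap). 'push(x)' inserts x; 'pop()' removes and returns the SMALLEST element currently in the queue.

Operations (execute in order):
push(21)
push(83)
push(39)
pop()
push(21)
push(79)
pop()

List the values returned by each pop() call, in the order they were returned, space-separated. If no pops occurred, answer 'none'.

push(21): heap contents = [21]
push(83): heap contents = [21, 83]
push(39): heap contents = [21, 39, 83]
pop() → 21: heap contents = [39, 83]
push(21): heap contents = [21, 39, 83]
push(79): heap contents = [21, 39, 79, 83]
pop() → 21: heap contents = [39, 79, 83]

Answer: 21 21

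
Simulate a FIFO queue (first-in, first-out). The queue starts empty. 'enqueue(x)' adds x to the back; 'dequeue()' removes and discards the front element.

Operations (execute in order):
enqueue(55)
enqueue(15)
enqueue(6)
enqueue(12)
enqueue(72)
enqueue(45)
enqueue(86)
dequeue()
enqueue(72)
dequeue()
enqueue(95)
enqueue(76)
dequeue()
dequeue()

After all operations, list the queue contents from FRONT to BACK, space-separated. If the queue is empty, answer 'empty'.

Answer: 72 45 86 72 95 76

Derivation:
enqueue(55): [55]
enqueue(15): [55, 15]
enqueue(6): [55, 15, 6]
enqueue(12): [55, 15, 6, 12]
enqueue(72): [55, 15, 6, 12, 72]
enqueue(45): [55, 15, 6, 12, 72, 45]
enqueue(86): [55, 15, 6, 12, 72, 45, 86]
dequeue(): [15, 6, 12, 72, 45, 86]
enqueue(72): [15, 6, 12, 72, 45, 86, 72]
dequeue(): [6, 12, 72, 45, 86, 72]
enqueue(95): [6, 12, 72, 45, 86, 72, 95]
enqueue(76): [6, 12, 72, 45, 86, 72, 95, 76]
dequeue(): [12, 72, 45, 86, 72, 95, 76]
dequeue(): [72, 45, 86, 72, 95, 76]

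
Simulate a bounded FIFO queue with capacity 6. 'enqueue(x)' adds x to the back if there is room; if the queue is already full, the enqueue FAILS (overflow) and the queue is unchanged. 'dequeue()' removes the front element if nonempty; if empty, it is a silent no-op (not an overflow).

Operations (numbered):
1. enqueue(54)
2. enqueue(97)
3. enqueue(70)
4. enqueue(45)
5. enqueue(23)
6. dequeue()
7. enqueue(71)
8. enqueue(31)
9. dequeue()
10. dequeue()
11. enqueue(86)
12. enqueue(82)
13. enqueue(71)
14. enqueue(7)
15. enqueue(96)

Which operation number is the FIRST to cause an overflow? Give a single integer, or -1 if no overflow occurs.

Answer: 13

Derivation:
1. enqueue(54): size=1
2. enqueue(97): size=2
3. enqueue(70): size=3
4. enqueue(45): size=4
5. enqueue(23): size=5
6. dequeue(): size=4
7. enqueue(71): size=5
8. enqueue(31): size=6
9. dequeue(): size=5
10. dequeue(): size=4
11. enqueue(86): size=5
12. enqueue(82): size=6
13. enqueue(71): size=6=cap → OVERFLOW (fail)
14. enqueue(7): size=6=cap → OVERFLOW (fail)
15. enqueue(96): size=6=cap → OVERFLOW (fail)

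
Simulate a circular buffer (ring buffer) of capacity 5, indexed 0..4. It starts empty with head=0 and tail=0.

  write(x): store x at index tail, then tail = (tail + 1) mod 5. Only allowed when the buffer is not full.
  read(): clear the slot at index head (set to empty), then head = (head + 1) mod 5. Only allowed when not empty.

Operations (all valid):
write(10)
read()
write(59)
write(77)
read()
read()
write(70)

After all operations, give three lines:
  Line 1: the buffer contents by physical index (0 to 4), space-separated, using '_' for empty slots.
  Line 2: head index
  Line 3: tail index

Answer: _ _ _ 70 _
3
4

Derivation:
write(10): buf=[10 _ _ _ _], head=0, tail=1, size=1
read(): buf=[_ _ _ _ _], head=1, tail=1, size=0
write(59): buf=[_ 59 _ _ _], head=1, tail=2, size=1
write(77): buf=[_ 59 77 _ _], head=1, tail=3, size=2
read(): buf=[_ _ 77 _ _], head=2, tail=3, size=1
read(): buf=[_ _ _ _ _], head=3, tail=3, size=0
write(70): buf=[_ _ _ 70 _], head=3, tail=4, size=1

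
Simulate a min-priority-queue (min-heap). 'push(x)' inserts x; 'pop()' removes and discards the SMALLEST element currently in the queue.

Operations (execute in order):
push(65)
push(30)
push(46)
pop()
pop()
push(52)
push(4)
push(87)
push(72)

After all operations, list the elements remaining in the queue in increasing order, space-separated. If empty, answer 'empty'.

Answer: 4 52 65 72 87

Derivation:
push(65): heap contents = [65]
push(30): heap contents = [30, 65]
push(46): heap contents = [30, 46, 65]
pop() → 30: heap contents = [46, 65]
pop() → 46: heap contents = [65]
push(52): heap contents = [52, 65]
push(4): heap contents = [4, 52, 65]
push(87): heap contents = [4, 52, 65, 87]
push(72): heap contents = [4, 52, 65, 72, 87]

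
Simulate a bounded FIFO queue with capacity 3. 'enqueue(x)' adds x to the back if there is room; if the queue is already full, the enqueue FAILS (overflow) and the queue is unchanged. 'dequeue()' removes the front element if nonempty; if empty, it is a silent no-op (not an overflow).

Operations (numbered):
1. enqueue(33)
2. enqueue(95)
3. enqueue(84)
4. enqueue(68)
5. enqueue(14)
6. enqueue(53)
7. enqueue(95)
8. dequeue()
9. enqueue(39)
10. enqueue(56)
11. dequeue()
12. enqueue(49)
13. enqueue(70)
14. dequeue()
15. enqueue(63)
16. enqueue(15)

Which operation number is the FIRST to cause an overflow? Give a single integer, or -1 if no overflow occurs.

Answer: 4

Derivation:
1. enqueue(33): size=1
2. enqueue(95): size=2
3. enqueue(84): size=3
4. enqueue(68): size=3=cap → OVERFLOW (fail)
5. enqueue(14): size=3=cap → OVERFLOW (fail)
6. enqueue(53): size=3=cap → OVERFLOW (fail)
7. enqueue(95): size=3=cap → OVERFLOW (fail)
8. dequeue(): size=2
9. enqueue(39): size=3
10. enqueue(56): size=3=cap → OVERFLOW (fail)
11. dequeue(): size=2
12. enqueue(49): size=3
13. enqueue(70): size=3=cap → OVERFLOW (fail)
14. dequeue(): size=2
15. enqueue(63): size=3
16. enqueue(15): size=3=cap → OVERFLOW (fail)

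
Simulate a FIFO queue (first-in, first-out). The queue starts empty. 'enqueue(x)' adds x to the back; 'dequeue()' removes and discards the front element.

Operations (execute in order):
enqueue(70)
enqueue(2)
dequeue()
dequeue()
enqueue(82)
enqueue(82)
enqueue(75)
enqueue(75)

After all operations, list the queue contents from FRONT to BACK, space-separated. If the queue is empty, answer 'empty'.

enqueue(70): [70]
enqueue(2): [70, 2]
dequeue(): [2]
dequeue(): []
enqueue(82): [82]
enqueue(82): [82, 82]
enqueue(75): [82, 82, 75]
enqueue(75): [82, 82, 75, 75]

Answer: 82 82 75 75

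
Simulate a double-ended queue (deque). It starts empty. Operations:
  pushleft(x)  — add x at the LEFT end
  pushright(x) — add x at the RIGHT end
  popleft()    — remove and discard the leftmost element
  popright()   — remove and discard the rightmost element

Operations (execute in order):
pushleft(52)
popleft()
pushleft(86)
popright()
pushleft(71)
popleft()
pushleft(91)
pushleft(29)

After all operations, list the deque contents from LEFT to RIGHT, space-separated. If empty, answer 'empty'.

Answer: 29 91

Derivation:
pushleft(52): [52]
popleft(): []
pushleft(86): [86]
popright(): []
pushleft(71): [71]
popleft(): []
pushleft(91): [91]
pushleft(29): [29, 91]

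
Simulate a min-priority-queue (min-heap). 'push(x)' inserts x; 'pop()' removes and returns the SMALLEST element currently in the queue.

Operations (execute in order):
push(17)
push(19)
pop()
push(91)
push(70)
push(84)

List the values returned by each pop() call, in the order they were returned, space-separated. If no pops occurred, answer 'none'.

Answer: 17

Derivation:
push(17): heap contents = [17]
push(19): heap contents = [17, 19]
pop() → 17: heap contents = [19]
push(91): heap contents = [19, 91]
push(70): heap contents = [19, 70, 91]
push(84): heap contents = [19, 70, 84, 91]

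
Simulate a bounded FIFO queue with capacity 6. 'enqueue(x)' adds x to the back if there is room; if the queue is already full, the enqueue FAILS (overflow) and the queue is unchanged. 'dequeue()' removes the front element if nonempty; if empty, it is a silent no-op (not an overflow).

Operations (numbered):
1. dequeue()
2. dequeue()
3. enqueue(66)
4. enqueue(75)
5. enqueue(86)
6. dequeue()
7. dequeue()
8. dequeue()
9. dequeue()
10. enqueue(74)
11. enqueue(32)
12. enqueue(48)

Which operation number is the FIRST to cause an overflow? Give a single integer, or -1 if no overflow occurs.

Answer: -1

Derivation:
1. dequeue(): empty, no-op, size=0
2. dequeue(): empty, no-op, size=0
3. enqueue(66): size=1
4. enqueue(75): size=2
5. enqueue(86): size=3
6. dequeue(): size=2
7. dequeue(): size=1
8. dequeue(): size=0
9. dequeue(): empty, no-op, size=0
10. enqueue(74): size=1
11. enqueue(32): size=2
12. enqueue(48): size=3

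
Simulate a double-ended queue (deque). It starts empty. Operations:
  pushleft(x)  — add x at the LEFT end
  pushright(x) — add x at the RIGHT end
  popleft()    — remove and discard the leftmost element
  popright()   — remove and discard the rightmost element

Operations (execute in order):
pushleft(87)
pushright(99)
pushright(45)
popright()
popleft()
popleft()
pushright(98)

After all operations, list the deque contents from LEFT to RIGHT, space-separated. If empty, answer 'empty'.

pushleft(87): [87]
pushright(99): [87, 99]
pushright(45): [87, 99, 45]
popright(): [87, 99]
popleft(): [99]
popleft(): []
pushright(98): [98]

Answer: 98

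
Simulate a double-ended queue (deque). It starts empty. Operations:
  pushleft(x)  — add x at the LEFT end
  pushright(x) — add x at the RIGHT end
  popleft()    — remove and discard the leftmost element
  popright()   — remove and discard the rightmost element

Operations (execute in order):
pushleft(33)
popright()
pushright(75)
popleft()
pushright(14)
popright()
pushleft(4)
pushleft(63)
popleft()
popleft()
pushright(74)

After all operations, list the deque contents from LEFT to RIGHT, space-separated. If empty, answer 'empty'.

pushleft(33): [33]
popright(): []
pushright(75): [75]
popleft(): []
pushright(14): [14]
popright(): []
pushleft(4): [4]
pushleft(63): [63, 4]
popleft(): [4]
popleft(): []
pushright(74): [74]

Answer: 74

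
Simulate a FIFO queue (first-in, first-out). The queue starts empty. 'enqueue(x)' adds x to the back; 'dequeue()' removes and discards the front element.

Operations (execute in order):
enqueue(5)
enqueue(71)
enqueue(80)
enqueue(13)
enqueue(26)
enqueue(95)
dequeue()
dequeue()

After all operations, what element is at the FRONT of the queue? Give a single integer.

enqueue(5): queue = [5]
enqueue(71): queue = [5, 71]
enqueue(80): queue = [5, 71, 80]
enqueue(13): queue = [5, 71, 80, 13]
enqueue(26): queue = [5, 71, 80, 13, 26]
enqueue(95): queue = [5, 71, 80, 13, 26, 95]
dequeue(): queue = [71, 80, 13, 26, 95]
dequeue(): queue = [80, 13, 26, 95]

Answer: 80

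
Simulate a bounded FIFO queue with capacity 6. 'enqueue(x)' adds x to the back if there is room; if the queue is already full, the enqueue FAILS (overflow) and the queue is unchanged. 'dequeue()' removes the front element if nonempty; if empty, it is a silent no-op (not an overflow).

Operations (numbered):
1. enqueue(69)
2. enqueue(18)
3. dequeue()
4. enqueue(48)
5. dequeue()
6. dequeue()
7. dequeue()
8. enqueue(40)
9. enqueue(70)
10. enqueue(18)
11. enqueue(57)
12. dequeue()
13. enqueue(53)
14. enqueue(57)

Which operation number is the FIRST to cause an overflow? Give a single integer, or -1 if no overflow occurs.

Answer: -1

Derivation:
1. enqueue(69): size=1
2. enqueue(18): size=2
3. dequeue(): size=1
4. enqueue(48): size=2
5. dequeue(): size=1
6. dequeue(): size=0
7. dequeue(): empty, no-op, size=0
8. enqueue(40): size=1
9. enqueue(70): size=2
10. enqueue(18): size=3
11. enqueue(57): size=4
12. dequeue(): size=3
13. enqueue(53): size=4
14. enqueue(57): size=5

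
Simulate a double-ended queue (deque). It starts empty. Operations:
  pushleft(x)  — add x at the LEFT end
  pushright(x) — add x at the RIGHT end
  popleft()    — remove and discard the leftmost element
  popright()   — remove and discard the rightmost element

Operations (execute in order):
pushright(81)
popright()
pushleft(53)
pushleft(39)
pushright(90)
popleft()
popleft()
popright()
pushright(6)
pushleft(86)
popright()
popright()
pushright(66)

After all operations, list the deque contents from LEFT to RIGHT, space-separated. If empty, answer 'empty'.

pushright(81): [81]
popright(): []
pushleft(53): [53]
pushleft(39): [39, 53]
pushright(90): [39, 53, 90]
popleft(): [53, 90]
popleft(): [90]
popright(): []
pushright(6): [6]
pushleft(86): [86, 6]
popright(): [86]
popright(): []
pushright(66): [66]

Answer: 66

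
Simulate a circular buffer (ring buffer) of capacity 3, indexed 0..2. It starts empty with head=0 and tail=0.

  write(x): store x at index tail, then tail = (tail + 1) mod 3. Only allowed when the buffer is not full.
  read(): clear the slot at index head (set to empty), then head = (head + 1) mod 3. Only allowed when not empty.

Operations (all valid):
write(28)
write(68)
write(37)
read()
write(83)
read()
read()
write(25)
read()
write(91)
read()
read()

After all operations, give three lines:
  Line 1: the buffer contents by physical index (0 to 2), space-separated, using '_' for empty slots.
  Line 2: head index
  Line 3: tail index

write(28): buf=[28 _ _], head=0, tail=1, size=1
write(68): buf=[28 68 _], head=0, tail=2, size=2
write(37): buf=[28 68 37], head=0, tail=0, size=3
read(): buf=[_ 68 37], head=1, tail=0, size=2
write(83): buf=[83 68 37], head=1, tail=1, size=3
read(): buf=[83 _ 37], head=2, tail=1, size=2
read(): buf=[83 _ _], head=0, tail=1, size=1
write(25): buf=[83 25 _], head=0, tail=2, size=2
read(): buf=[_ 25 _], head=1, tail=2, size=1
write(91): buf=[_ 25 91], head=1, tail=0, size=2
read(): buf=[_ _ 91], head=2, tail=0, size=1
read(): buf=[_ _ _], head=0, tail=0, size=0

Answer: _ _ _
0
0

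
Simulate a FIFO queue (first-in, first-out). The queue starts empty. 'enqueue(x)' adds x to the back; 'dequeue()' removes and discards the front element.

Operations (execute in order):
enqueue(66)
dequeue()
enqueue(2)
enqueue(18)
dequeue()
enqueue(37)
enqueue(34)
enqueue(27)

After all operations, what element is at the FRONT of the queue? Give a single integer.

enqueue(66): queue = [66]
dequeue(): queue = []
enqueue(2): queue = [2]
enqueue(18): queue = [2, 18]
dequeue(): queue = [18]
enqueue(37): queue = [18, 37]
enqueue(34): queue = [18, 37, 34]
enqueue(27): queue = [18, 37, 34, 27]

Answer: 18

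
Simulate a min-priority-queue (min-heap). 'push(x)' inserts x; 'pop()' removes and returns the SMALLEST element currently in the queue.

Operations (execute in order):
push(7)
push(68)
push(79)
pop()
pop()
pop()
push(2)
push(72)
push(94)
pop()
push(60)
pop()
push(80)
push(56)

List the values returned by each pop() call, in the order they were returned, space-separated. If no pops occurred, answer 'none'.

Answer: 7 68 79 2 60

Derivation:
push(7): heap contents = [7]
push(68): heap contents = [7, 68]
push(79): heap contents = [7, 68, 79]
pop() → 7: heap contents = [68, 79]
pop() → 68: heap contents = [79]
pop() → 79: heap contents = []
push(2): heap contents = [2]
push(72): heap contents = [2, 72]
push(94): heap contents = [2, 72, 94]
pop() → 2: heap contents = [72, 94]
push(60): heap contents = [60, 72, 94]
pop() → 60: heap contents = [72, 94]
push(80): heap contents = [72, 80, 94]
push(56): heap contents = [56, 72, 80, 94]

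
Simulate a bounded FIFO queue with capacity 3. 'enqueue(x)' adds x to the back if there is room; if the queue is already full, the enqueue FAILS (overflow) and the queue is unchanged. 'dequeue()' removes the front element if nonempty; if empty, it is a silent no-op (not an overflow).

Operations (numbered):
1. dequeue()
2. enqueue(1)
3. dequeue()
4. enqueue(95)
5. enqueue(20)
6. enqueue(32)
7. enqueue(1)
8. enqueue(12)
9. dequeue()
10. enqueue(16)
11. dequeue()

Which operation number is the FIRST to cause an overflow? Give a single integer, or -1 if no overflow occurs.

1. dequeue(): empty, no-op, size=0
2. enqueue(1): size=1
3. dequeue(): size=0
4. enqueue(95): size=1
5. enqueue(20): size=2
6. enqueue(32): size=3
7. enqueue(1): size=3=cap → OVERFLOW (fail)
8. enqueue(12): size=3=cap → OVERFLOW (fail)
9. dequeue(): size=2
10. enqueue(16): size=3
11. dequeue(): size=2

Answer: 7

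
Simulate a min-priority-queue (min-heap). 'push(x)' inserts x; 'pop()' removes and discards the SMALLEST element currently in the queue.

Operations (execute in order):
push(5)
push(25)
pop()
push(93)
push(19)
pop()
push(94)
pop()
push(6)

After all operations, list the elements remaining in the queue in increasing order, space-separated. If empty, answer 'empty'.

Answer: 6 93 94

Derivation:
push(5): heap contents = [5]
push(25): heap contents = [5, 25]
pop() → 5: heap contents = [25]
push(93): heap contents = [25, 93]
push(19): heap contents = [19, 25, 93]
pop() → 19: heap contents = [25, 93]
push(94): heap contents = [25, 93, 94]
pop() → 25: heap contents = [93, 94]
push(6): heap contents = [6, 93, 94]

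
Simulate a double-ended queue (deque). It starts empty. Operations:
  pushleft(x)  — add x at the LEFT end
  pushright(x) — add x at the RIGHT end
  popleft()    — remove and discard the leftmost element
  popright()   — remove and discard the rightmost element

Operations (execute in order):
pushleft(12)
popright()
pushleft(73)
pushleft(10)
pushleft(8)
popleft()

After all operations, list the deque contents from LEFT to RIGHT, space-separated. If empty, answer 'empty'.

Answer: 10 73

Derivation:
pushleft(12): [12]
popright(): []
pushleft(73): [73]
pushleft(10): [10, 73]
pushleft(8): [8, 10, 73]
popleft(): [10, 73]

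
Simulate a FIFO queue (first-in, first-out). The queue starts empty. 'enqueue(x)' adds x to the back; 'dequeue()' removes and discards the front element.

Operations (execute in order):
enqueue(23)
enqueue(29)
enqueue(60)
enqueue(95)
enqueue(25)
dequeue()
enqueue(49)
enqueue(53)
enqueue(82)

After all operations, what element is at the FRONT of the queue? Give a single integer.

enqueue(23): queue = [23]
enqueue(29): queue = [23, 29]
enqueue(60): queue = [23, 29, 60]
enqueue(95): queue = [23, 29, 60, 95]
enqueue(25): queue = [23, 29, 60, 95, 25]
dequeue(): queue = [29, 60, 95, 25]
enqueue(49): queue = [29, 60, 95, 25, 49]
enqueue(53): queue = [29, 60, 95, 25, 49, 53]
enqueue(82): queue = [29, 60, 95, 25, 49, 53, 82]

Answer: 29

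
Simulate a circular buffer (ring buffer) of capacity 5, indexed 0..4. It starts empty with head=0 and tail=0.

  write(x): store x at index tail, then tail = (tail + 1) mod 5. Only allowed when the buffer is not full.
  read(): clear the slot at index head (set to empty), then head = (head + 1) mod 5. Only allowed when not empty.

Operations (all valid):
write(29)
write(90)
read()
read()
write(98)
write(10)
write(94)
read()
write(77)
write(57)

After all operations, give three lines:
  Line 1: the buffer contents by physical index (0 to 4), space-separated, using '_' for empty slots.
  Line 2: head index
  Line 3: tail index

Answer: 77 57 _ 10 94
3
2

Derivation:
write(29): buf=[29 _ _ _ _], head=0, tail=1, size=1
write(90): buf=[29 90 _ _ _], head=0, tail=2, size=2
read(): buf=[_ 90 _ _ _], head=1, tail=2, size=1
read(): buf=[_ _ _ _ _], head=2, tail=2, size=0
write(98): buf=[_ _ 98 _ _], head=2, tail=3, size=1
write(10): buf=[_ _ 98 10 _], head=2, tail=4, size=2
write(94): buf=[_ _ 98 10 94], head=2, tail=0, size=3
read(): buf=[_ _ _ 10 94], head=3, tail=0, size=2
write(77): buf=[77 _ _ 10 94], head=3, tail=1, size=3
write(57): buf=[77 57 _ 10 94], head=3, tail=2, size=4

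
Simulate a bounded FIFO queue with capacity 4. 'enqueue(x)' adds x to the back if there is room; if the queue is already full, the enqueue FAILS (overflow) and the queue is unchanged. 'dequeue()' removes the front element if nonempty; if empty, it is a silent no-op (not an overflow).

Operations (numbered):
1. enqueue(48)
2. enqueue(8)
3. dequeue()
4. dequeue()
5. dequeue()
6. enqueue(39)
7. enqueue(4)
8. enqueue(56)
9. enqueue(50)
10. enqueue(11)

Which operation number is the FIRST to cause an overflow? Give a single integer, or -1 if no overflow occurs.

Answer: 10

Derivation:
1. enqueue(48): size=1
2. enqueue(8): size=2
3. dequeue(): size=1
4. dequeue(): size=0
5. dequeue(): empty, no-op, size=0
6. enqueue(39): size=1
7. enqueue(4): size=2
8. enqueue(56): size=3
9. enqueue(50): size=4
10. enqueue(11): size=4=cap → OVERFLOW (fail)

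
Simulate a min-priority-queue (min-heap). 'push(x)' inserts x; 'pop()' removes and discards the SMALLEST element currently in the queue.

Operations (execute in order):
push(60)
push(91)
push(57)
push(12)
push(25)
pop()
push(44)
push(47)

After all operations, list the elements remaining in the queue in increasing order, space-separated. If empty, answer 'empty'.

push(60): heap contents = [60]
push(91): heap contents = [60, 91]
push(57): heap contents = [57, 60, 91]
push(12): heap contents = [12, 57, 60, 91]
push(25): heap contents = [12, 25, 57, 60, 91]
pop() → 12: heap contents = [25, 57, 60, 91]
push(44): heap contents = [25, 44, 57, 60, 91]
push(47): heap contents = [25, 44, 47, 57, 60, 91]

Answer: 25 44 47 57 60 91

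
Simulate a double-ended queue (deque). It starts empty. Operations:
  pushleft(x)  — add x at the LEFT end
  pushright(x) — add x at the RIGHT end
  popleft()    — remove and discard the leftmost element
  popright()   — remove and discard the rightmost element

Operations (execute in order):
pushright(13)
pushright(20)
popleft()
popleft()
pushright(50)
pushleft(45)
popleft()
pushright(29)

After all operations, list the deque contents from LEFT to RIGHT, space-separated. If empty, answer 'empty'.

pushright(13): [13]
pushright(20): [13, 20]
popleft(): [20]
popleft(): []
pushright(50): [50]
pushleft(45): [45, 50]
popleft(): [50]
pushright(29): [50, 29]

Answer: 50 29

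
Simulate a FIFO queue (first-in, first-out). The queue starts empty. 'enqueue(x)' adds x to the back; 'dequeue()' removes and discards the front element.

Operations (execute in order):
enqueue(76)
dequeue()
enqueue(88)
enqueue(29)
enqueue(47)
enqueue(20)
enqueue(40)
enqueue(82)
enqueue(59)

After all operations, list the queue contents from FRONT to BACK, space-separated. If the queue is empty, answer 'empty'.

Answer: 88 29 47 20 40 82 59

Derivation:
enqueue(76): [76]
dequeue(): []
enqueue(88): [88]
enqueue(29): [88, 29]
enqueue(47): [88, 29, 47]
enqueue(20): [88, 29, 47, 20]
enqueue(40): [88, 29, 47, 20, 40]
enqueue(82): [88, 29, 47, 20, 40, 82]
enqueue(59): [88, 29, 47, 20, 40, 82, 59]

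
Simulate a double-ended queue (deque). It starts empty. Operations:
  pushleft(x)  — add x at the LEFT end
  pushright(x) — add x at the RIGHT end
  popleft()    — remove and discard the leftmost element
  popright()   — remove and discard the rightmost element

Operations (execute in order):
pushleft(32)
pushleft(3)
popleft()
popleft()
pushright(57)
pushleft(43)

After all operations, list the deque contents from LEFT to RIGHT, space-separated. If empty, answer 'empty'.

Answer: 43 57

Derivation:
pushleft(32): [32]
pushleft(3): [3, 32]
popleft(): [32]
popleft(): []
pushright(57): [57]
pushleft(43): [43, 57]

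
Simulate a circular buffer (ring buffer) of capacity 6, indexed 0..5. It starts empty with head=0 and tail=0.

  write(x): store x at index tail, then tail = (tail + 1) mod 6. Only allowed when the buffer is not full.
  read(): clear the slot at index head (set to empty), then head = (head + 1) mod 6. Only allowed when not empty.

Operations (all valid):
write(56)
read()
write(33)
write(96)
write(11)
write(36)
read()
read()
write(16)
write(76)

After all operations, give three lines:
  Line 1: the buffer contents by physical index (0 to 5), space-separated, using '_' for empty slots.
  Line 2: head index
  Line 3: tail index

write(56): buf=[56 _ _ _ _ _], head=0, tail=1, size=1
read(): buf=[_ _ _ _ _ _], head=1, tail=1, size=0
write(33): buf=[_ 33 _ _ _ _], head=1, tail=2, size=1
write(96): buf=[_ 33 96 _ _ _], head=1, tail=3, size=2
write(11): buf=[_ 33 96 11 _ _], head=1, tail=4, size=3
write(36): buf=[_ 33 96 11 36 _], head=1, tail=5, size=4
read(): buf=[_ _ 96 11 36 _], head=2, tail=5, size=3
read(): buf=[_ _ _ 11 36 _], head=3, tail=5, size=2
write(16): buf=[_ _ _ 11 36 16], head=3, tail=0, size=3
write(76): buf=[76 _ _ 11 36 16], head=3, tail=1, size=4

Answer: 76 _ _ 11 36 16
3
1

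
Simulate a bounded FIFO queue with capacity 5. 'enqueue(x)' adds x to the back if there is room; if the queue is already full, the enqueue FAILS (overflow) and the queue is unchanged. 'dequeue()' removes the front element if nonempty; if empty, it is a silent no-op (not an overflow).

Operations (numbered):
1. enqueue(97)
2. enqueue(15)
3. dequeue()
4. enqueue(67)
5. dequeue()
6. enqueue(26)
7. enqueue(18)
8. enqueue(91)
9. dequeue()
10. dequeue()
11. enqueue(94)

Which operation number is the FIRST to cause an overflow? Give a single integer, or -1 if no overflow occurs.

Answer: -1

Derivation:
1. enqueue(97): size=1
2. enqueue(15): size=2
3. dequeue(): size=1
4. enqueue(67): size=2
5. dequeue(): size=1
6. enqueue(26): size=2
7. enqueue(18): size=3
8. enqueue(91): size=4
9. dequeue(): size=3
10. dequeue(): size=2
11. enqueue(94): size=3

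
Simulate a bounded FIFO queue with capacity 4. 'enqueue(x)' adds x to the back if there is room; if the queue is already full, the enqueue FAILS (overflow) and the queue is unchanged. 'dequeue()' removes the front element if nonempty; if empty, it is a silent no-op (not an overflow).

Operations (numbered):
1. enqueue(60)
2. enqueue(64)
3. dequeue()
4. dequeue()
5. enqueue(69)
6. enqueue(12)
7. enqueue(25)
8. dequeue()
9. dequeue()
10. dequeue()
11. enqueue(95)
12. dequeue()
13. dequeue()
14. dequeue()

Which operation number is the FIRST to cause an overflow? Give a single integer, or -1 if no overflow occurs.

Answer: -1

Derivation:
1. enqueue(60): size=1
2. enqueue(64): size=2
3. dequeue(): size=1
4. dequeue(): size=0
5. enqueue(69): size=1
6. enqueue(12): size=2
7. enqueue(25): size=3
8. dequeue(): size=2
9. dequeue(): size=1
10. dequeue(): size=0
11. enqueue(95): size=1
12. dequeue(): size=0
13. dequeue(): empty, no-op, size=0
14. dequeue(): empty, no-op, size=0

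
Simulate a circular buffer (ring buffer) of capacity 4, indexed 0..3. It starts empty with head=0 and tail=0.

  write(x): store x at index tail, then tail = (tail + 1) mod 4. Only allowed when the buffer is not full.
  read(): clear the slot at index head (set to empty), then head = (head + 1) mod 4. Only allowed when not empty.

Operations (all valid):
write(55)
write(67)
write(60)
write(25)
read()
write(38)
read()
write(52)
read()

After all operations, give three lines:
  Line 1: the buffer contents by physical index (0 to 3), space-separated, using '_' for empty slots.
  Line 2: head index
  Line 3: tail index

Answer: 38 52 _ 25
3
2

Derivation:
write(55): buf=[55 _ _ _], head=0, tail=1, size=1
write(67): buf=[55 67 _ _], head=0, tail=2, size=2
write(60): buf=[55 67 60 _], head=0, tail=3, size=3
write(25): buf=[55 67 60 25], head=0, tail=0, size=4
read(): buf=[_ 67 60 25], head=1, tail=0, size=3
write(38): buf=[38 67 60 25], head=1, tail=1, size=4
read(): buf=[38 _ 60 25], head=2, tail=1, size=3
write(52): buf=[38 52 60 25], head=2, tail=2, size=4
read(): buf=[38 52 _ 25], head=3, tail=2, size=3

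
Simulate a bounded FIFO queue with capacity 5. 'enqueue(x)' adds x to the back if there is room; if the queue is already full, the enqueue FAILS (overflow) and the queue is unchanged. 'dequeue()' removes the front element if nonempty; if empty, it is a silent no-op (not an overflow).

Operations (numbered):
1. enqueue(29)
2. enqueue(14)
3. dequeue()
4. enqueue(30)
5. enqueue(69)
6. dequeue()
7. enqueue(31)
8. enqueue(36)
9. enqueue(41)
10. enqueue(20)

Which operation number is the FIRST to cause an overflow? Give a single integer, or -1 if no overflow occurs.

Answer: 10

Derivation:
1. enqueue(29): size=1
2. enqueue(14): size=2
3. dequeue(): size=1
4. enqueue(30): size=2
5. enqueue(69): size=3
6. dequeue(): size=2
7. enqueue(31): size=3
8. enqueue(36): size=4
9. enqueue(41): size=5
10. enqueue(20): size=5=cap → OVERFLOW (fail)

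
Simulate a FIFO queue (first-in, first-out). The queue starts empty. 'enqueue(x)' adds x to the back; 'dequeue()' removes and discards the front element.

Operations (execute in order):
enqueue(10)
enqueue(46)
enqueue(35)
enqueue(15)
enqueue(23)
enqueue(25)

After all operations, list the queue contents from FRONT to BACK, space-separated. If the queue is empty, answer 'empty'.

Answer: 10 46 35 15 23 25

Derivation:
enqueue(10): [10]
enqueue(46): [10, 46]
enqueue(35): [10, 46, 35]
enqueue(15): [10, 46, 35, 15]
enqueue(23): [10, 46, 35, 15, 23]
enqueue(25): [10, 46, 35, 15, 23, 25]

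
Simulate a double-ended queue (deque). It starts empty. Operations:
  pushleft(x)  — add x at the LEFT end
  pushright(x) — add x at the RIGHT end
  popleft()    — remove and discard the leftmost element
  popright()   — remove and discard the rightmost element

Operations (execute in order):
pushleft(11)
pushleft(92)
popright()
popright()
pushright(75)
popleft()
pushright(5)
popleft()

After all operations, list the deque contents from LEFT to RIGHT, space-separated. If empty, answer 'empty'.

pushleft(11): [11]
pushleft(92): [92, 11]
popright(): [92]
popright(): []
pushright(75): [75]
popleft(): []
pushright(5): [5]
popleft(): []

Answer: empty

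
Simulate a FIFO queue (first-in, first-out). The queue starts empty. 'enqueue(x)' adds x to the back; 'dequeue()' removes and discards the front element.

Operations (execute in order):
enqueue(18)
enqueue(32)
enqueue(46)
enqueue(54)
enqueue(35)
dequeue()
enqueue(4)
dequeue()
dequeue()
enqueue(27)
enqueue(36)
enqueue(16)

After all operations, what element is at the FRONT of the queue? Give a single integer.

Answer: 54

Derivation:
enqueue(18): queue = [18]
enqueue(32): queue = [18, 32]
enqueue(46): queue = [18, 32, 46]
enqueue(54): queue = [18, 32, 46, 54]
enqueue(35): queue = [18, 32, 46, 54, 35]
dequeue(): queue = [32, 46, 54, 35]
enqueue(4): queue = [32, 46, 54, 35, 4]
dequeue(): queue = [46, 54, 35, 4]
dequeue(): queue = [54, 35, 4]
enqueue(27): queue = [54, 35, 4, 27]
enqueue(36): queue = [54, 35, 4, 27, 36]
enqueue(16): queue = [54, 35, 4, 27, 36, 16]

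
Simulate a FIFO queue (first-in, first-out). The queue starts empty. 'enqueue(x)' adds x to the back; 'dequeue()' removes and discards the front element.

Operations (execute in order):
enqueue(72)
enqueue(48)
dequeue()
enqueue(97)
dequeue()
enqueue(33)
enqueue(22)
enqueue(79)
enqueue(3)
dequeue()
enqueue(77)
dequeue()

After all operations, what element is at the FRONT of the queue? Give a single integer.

Answer: 22

Derivation:
enqueue(72): queue = [72]
enqueue(48): queue = [72, 48]
dequeue(): queue = [48]
enqueue(97): queue = [48, 97]
dequeue(): queue = [97]
enqueue(33): queue = [97, 33]
enqueue(22): queue = [97, 33, 22]
enqueue(79): queue = [97, 33, 22, 79]
enqueue(3): queue = [97, 33, 22, 79, 3]
dequeue(): queue = [33, 22, 79, 3]
enqueue(77): queue = [33, 22, 79, 3, 77]
dequeue(): queue = [22, 79, 3, 77]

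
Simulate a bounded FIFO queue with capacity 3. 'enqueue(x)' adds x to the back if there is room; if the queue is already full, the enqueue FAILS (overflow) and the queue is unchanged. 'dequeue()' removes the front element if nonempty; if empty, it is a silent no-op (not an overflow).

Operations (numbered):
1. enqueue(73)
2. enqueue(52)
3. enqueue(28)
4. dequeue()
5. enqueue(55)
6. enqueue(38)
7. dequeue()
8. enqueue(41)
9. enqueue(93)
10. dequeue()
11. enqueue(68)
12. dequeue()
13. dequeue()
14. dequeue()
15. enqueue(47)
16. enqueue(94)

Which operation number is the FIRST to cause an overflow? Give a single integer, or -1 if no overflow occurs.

Answer: 6

Derivation:
1. enqueue(73): size=1
2. enqueue(52): size=2
3. enqueue(28): size=3
4. dequeue(): size=2
5. enqueue(55): size=3
6. enqueue(38): size=3=cap → OVERFLOW (fail)
7. dequeue(): size=2
8. enqueue(41): size=3
9. enqueue(93): size=3=cap → OVERFLOW (fail)
10. dequeue(): size=2
11. enqueue(68): size=3
12. dequeue(): size=2
13. dequeue(): size=1
14. dequeue(): size=0
15. enqueue(47): size=1
16. enqueue(94): size=2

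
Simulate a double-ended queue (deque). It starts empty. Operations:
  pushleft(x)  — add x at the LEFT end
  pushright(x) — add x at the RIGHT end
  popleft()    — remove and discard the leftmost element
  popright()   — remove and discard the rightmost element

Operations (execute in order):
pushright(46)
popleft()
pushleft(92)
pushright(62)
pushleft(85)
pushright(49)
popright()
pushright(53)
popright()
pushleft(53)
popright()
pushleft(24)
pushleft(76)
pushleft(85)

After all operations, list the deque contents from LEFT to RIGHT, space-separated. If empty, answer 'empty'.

pushright(46): [46]
popleft(): []
pushleft(92): [92]
pushright(62): [92, 62]
pushleft(85): [85, 92, 62]
pushright(49): [85, 92, 62, 49]
popright(): [85, 92, 62]
pushright(53): [85, 92, 62, 53]
popright(): [85, 92, 62]
pushleft(53): [53, 85, 92, 62]
popright(): [53, 85, 92]
pushleft(24): [24, 53, 85, 92]
pushleft(76): [76, 24, 53, 85, 92]
pushleft(85): [85, 76, 24, 53, 85, 92]

Answer: 85 76 24 53 85 92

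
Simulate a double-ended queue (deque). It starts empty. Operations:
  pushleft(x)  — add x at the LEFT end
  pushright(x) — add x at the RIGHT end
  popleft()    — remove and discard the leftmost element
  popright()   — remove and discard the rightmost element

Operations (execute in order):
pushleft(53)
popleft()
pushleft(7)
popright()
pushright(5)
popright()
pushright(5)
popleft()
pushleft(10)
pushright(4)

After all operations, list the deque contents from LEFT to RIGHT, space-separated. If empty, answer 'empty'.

pushleft(53): [53]
popleft(): []
pushleft(7): [7]
popright(): []
pushright(5): [5]
popright(): []
pushright(5): [5]
popleft(): []
pushleft(10): [10]
pushright(4): [10, 4]

Answer: 10 4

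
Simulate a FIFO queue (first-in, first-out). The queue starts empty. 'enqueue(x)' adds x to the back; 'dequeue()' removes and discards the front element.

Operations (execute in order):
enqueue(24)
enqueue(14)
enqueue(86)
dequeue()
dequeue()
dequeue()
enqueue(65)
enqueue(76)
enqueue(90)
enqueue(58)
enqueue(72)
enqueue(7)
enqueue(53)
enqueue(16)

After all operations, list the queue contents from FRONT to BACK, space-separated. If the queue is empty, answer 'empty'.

enqueue(24): [24]
enqueue(14): [24, 14]
enqueue(86): [24, 14, 86]
dequeue(): [14, 86]
dequeue(): [86]
dequeue(): []
enqueue(65): [65]
enqueue(76): [65, 76]
enqueue(90): [65, 76, 90]
enqueue(58): [65, 76, 90, 58]
enqueue(72): [65, 76, 90, 58, 72]
enqueue(7): [65, 76, 90, 58, 72, 7]
enqueue(53): [65, 76, 90, 58, 72, 7, 53]
enqueue(16): [65, 76, 90, 58, 72, 7, 53, 16]

Answer: 65 76 90 58 72 7 53 16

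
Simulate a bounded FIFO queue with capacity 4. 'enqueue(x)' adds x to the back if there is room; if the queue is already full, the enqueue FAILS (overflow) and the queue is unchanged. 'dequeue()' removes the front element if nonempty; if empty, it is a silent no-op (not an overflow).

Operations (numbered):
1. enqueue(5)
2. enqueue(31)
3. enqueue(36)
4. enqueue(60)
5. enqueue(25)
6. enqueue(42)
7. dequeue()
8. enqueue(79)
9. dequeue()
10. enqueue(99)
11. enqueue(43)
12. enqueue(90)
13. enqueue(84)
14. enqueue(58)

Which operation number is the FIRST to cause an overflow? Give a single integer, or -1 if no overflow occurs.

1. enqueue(5): size=1
2. enqueue(31): size=2
3. enqueue(36): size=3
4. enqueue(60): size=4
5. enqueue(25): size=4=cap → OVERFLOW (fail)
6. enqueue(42): size=4=cap → OVERFLOW (fail)
7. dequeue(): size=3
8. enqueue(79): size=4
9. dequeue(): size=3
10. enqueue(99): size=4
11. enqueue(43): size=4=cap → OVERFLOW (fail)
12. enqueue(90): size=4=cap → OVERFLOW (fail)
13. enqueue(84): size=4=cap → OVERFLOW (fail)
14. enqueue(58): size=4=cap → OVERFLOW (fail)

Answer: 5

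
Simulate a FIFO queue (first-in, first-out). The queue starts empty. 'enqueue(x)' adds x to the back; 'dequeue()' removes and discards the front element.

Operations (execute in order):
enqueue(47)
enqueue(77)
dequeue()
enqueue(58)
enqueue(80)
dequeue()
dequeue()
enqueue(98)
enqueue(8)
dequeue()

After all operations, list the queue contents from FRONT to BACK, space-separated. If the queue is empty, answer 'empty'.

Answer: 98 8

Derivation:
enqueue(47): [47]
enqueue(77): [47, 77]
dequeue(): [77]
enqueue(58): [77, 58]
enqueue(80): [77, 58, 80]
dequeue(): [58, 80]
dequeue(): [80]
enqueue(98): [80, 98]
enqueue(8): [80, 98, 8]
dequeue(): [98, 8]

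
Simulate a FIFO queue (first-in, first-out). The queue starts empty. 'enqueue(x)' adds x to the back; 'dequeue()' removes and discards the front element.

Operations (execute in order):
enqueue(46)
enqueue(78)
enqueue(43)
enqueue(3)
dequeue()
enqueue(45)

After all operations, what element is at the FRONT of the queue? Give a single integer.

enqueue(46): queue = [46]
enqueue(78): queue = [46, 78]
enqueue(43): queue = [46, 78, 43]
enqueue(3): queue = [46, 78, 43, 3]
dequeue(): queue = [78, 43, 3]
enqueue(45): queue = [78, 43, 3, 45]

Answer: 78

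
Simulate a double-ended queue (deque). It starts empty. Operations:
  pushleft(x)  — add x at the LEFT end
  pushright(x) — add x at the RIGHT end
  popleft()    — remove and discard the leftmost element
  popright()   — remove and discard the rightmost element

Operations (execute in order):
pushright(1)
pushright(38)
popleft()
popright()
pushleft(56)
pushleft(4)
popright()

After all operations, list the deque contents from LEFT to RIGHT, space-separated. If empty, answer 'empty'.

pushright(1): [1]
pushright(38): [1, 38]
popleft(): [38]
popright(): []
pushleft(56): [56]
pushleft(4): [4, 56]
popright(): [4]

Answer: 4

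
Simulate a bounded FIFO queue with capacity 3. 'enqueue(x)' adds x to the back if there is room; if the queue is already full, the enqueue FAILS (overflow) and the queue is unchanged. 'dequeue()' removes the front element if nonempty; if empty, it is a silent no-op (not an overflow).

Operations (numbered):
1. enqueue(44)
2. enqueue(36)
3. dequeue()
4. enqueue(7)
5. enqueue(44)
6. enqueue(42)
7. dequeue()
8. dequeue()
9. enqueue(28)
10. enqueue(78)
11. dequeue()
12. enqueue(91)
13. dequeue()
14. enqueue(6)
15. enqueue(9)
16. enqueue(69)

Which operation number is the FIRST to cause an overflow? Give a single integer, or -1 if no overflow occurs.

Answer: 6

Derivation:
1. enqueue(44): size=1
2. enqueue(36): size=2
3. dequeue(): size=1
4. enqueue(7): size=2
5. enqueue(44): size=3
6. enqueue(42): size=3=cap → OVERFLOW (fail)
7. dequeue(): size=2
8. dequeue(): size=1
9. enqueue(28): size=2
10. enqueue(78): size=3
11. dequeue(): size=2
12. enqueue(91): size=3
13. dequeue(): size=2
14. enqueue(6): size=3
15. enqueue(9): size=3=cap → OVERFLOW (fail)
16. enqueue(69): size=3=cap → OVERFLOW (fail)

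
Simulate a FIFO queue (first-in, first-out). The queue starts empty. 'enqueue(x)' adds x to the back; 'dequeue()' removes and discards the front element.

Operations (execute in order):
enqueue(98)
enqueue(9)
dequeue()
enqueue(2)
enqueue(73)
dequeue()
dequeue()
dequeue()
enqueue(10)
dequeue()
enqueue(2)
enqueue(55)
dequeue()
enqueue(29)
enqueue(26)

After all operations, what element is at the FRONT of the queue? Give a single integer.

Answer: 55

Derivation:
enqueue(98): queue = [98]
enqueue(9): queue = [98, 9]
dequeue(): queue = [9]
enqueue(2): queue = [9, 2]
enqueue(73): queue = [9, 2, 73]
dequeue(): queue = [2, 73]
dequeue(): queue = [73]
dequeue(): queue = []
enqueue(10): queue = [10]
dequeue(): queue = []
enqueue(2): queue = [2]
enqueue(55): queue = [2, 55]
dequeue(): queue = [55]
enqueue(29): queue = [55, 29]
enqueue(26): queue = [55, 29, 26]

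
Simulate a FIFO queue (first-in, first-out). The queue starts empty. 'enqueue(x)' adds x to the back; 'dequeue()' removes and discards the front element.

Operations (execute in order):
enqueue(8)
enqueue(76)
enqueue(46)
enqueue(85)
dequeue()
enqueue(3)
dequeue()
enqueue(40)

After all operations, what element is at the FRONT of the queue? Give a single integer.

enqueue(8): queue = [8]
enqueue(76): queue = [8, 76]
enqueue(46): queue = [8, 76, 46]
enqueue(85): queue = [8, 76, 46, 85]
dequeue(): queue = [76, 46, 85]
enqueue(3): queue = [76, 46, 85, 3]
dequeue(): queue = [46, 85, 3]
enqueue(40): queue = [46, 85, 3, 40]

Answer: 46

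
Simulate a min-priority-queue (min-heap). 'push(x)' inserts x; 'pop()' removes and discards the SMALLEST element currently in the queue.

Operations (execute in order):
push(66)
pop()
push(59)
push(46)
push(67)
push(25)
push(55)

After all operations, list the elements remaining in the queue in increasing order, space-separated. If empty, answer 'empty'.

push(66): heap contents = [66]
pop() → 66: heap contents = []
push(59): heap contents = [59]
push(46): heap contents = [46, 59]
push(67): heap contents = [46, 59, 67]
push(25): heap contents = [25, 46, 59, 67]
push(55): heap contents = [25, 46, 55, 59, 67]

Answer: 25 46 55 59 67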